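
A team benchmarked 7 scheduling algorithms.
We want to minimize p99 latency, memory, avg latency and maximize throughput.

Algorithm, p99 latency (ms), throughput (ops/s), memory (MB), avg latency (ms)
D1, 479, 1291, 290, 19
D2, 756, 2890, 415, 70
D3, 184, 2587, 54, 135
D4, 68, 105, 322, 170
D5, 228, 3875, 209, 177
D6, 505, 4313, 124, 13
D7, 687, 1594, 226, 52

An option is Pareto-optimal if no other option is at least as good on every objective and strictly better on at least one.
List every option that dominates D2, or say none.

D6

D6: p99 latency 505≤756, throughput 4313≥2890, memory 124≤415, avg latency 13≤70 — dominates D2.
Others (D1, D3, D4, D5, D7) are each worse than D2 on at least one objective.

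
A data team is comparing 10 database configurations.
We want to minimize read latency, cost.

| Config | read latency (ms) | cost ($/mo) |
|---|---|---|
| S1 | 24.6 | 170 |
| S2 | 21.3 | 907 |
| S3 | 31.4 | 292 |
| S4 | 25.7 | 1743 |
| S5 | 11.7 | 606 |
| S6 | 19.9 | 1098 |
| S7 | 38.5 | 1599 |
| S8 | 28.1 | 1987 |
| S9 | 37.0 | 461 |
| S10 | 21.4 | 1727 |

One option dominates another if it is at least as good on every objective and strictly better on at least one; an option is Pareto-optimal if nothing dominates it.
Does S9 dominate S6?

No

S9 vs S6: S9 is worse on read latency (37.0 vs 19.9), so it does not dominate S6.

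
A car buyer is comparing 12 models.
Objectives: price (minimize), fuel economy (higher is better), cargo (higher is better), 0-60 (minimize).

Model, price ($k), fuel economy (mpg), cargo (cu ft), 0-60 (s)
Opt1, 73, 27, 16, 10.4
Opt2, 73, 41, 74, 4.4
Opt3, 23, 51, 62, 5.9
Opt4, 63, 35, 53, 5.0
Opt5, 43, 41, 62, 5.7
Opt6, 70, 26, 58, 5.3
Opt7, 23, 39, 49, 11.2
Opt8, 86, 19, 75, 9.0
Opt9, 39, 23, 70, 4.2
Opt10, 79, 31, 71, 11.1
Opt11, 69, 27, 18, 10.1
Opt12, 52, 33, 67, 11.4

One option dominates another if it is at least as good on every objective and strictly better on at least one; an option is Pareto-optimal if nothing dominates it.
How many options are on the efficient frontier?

Opt1: dominated by Opt2 (price 73≤73, fuel economy 41≥27, cargo 74≥16, 0-60 4.4≤10.4).
Opt2: not dominated.
Opt3: not dominated (best fuel economy).
Opt4: not dominated.
Opt5: not dominated.
Opt6: not dominated.
Opt7: dominated by Opt3 (price 23≤23, fuel economy 51≥39, cargo 62≥49, 0-60 5.9≤11.2).
Opt8: not dominated (best cargo).
Opt9: not dominated (best 0-60).
Opt10: dominated by Opt2 (price 73≤79, fuel economy 41≥31, cargo 74≥71, 0-60 4.4≤11.1).
Opt11: dominated by Opt3 (price 23≤69, fuel economy 51≥27, cargo 62≥18, 0-60 5.9≤10.1).
Opt12: not dominated.
Pareto-optimal: Opt2, Opt3, Opt4, Opt5, Opt6, Opt8, Opt9, Opt12 → 8.

8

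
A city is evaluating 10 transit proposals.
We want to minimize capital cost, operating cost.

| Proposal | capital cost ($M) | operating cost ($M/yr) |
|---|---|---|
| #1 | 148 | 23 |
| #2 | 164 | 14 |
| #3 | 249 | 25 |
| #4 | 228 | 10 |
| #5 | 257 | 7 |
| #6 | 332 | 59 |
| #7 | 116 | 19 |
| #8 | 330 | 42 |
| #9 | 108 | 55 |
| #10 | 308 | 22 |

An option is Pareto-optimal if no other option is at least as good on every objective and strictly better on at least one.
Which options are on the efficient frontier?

#1: dominated by #7 (capital cost 116≤148, operating cost 19≤23).
#2: not dominated.
#3: dominated by #1 (capital cost 148≤249, operating cost 23≤25).
#4: not dominated.
#5: not dominated (best operating cost).
#6: dominated by #1 (capital cost 148≤332, operating cost 23≤59).
#7: not dominated.
#8: dominated by #1 (capital cost 148≤330, operating cost 23≤42).
#9: not dominated (best capital cost).
#10: dominated by #2 (capital cost 164≤308, operating cost 14≤22).

#2, #4, #5, #7, #9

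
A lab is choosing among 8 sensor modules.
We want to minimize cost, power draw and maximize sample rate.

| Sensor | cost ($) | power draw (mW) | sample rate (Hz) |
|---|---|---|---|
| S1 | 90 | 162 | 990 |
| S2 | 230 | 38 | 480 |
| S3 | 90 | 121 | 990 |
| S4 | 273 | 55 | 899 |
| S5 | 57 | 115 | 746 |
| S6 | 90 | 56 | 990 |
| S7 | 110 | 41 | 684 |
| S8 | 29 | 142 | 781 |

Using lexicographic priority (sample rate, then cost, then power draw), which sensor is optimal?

S6

First maximize sample rate: best is 990, kept {S1, S3, S6}.
Then minimize cost: best is 90, kept {S1, S3, S6}.
Then minimize power draw: best is 56, kept {S6}.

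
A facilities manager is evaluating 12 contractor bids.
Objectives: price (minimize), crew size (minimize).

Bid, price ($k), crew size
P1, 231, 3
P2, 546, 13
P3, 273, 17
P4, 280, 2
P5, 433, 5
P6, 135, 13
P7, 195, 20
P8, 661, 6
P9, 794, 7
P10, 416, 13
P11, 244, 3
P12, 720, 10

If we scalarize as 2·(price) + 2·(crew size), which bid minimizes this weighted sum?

P1: 2·231 + 2·3 = 468
P2: 2·546 + 2·13 = 1118
P3: 2·273 + 2·17 = 580
P4: 2·280 + 2·2 = 564
P5: 2·433 + 2·5 = 876
P6: 2·135 + 2·13 = 296
P7: 2·195 + 2·20 = 430
P8: 2·661 + 2·6 = 1334
P9: 2·794 + 2·7 = 1602
P10: 2·416 + 2·13 = 858
P11: 2·244 + 2·3 = 494
P12: 2·720 + 2·10 = 1460
Lowest: P6 at 296.

P6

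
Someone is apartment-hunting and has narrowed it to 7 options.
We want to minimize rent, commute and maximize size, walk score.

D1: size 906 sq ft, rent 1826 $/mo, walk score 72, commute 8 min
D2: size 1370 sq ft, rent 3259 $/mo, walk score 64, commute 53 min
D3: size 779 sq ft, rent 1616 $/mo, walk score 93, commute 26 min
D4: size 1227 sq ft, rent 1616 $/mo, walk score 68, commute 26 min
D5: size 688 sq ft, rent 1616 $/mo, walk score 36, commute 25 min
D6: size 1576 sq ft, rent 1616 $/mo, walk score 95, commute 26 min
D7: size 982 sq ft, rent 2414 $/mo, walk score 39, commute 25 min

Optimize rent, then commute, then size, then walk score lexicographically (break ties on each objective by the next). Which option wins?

First minimize rent: best is 1616, kept {D3, D4, D5, D6}.
Then minimize commute: best is 25, kept {D5}.

D5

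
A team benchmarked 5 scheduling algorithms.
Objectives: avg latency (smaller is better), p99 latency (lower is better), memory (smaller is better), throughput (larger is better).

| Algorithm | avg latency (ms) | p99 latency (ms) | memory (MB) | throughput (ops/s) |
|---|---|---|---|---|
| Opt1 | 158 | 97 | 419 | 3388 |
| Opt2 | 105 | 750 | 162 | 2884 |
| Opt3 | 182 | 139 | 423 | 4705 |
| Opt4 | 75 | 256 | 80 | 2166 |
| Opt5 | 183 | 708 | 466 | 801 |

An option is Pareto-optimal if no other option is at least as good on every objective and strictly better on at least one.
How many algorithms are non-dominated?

4

Opt1: not dominated (best p99 latency).
Opt2: not dominated.
Opt3: not dominated (best throughput).
Opt4: not dominated (best avg latency).
Opt5: dominated by Opt1 (avg latency 158≤183, p99 latency 97≤708, memory 419≤466, throughput 3388≥801).
Pareto-optimal: Opt1, Opt2, Opt3, Opt4 → 4.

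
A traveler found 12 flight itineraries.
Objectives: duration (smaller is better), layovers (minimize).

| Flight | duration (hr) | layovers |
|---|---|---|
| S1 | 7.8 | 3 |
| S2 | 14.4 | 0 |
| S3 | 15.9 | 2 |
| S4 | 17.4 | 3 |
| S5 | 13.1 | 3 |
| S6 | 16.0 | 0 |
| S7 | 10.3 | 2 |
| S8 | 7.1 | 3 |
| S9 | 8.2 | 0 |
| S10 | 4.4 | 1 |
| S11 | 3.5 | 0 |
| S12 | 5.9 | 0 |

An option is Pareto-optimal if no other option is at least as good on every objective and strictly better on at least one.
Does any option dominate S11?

No

S1: worse on duration (7.8 vs 3.5).
S2: worse on duration (14.4 vs 3.5).
S3: worse on duration (15.9 vs 3.5).
S4: worse on duration (17.4 vs 3.5).
S5: worse on duration (13.1 vs 3.5).
S6: worse on duration (16.0 vs 3.5).
S7: worse on duration (10.3 vs 3.5).
S8: worse on duration (7.1 vs 3.5).
S9: worse on duration (8.2 vs 3.5).
S10: worse on duration (4.4 vs 3.5).
S12: worse on duration (5.9 vs 3.5).
No option is at least as good as S11 on every objective and strictly better on one.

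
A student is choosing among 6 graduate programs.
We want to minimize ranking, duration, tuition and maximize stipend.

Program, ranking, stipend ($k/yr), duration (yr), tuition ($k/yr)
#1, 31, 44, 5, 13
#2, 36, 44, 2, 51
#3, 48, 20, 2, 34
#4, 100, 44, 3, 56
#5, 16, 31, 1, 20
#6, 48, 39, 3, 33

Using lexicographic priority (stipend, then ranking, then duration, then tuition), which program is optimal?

First maximize stipend: best is 44, kept {#1, #2, #4}.
Then minimize ranking: best is 31, kept {#1}.

#1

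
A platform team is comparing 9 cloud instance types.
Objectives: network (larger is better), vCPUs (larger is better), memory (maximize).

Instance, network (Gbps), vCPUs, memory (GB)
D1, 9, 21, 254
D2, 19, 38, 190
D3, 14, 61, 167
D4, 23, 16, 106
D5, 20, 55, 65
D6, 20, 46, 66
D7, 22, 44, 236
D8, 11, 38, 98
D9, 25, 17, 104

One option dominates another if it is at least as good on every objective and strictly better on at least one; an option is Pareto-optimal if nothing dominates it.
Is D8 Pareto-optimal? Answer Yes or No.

No

D2 vs D8: network 19≥11, vCPUs 38≥38, memory 190≥98 — D2 is at least as good on every objective and strictly better on at least one, so D2 dominates D8.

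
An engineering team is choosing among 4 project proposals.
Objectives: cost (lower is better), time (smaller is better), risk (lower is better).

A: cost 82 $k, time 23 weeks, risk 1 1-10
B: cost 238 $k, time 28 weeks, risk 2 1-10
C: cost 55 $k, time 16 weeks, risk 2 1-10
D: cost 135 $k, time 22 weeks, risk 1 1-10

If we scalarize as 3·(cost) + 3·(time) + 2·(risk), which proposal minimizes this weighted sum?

C

A: 3·82 + 3·23 + 2·1 = 317
B: 3·238 + 3·28 + 2·2 = 802
C: 3·55 + 3·16 + 2·2 = 217
D: 3·135 + 3·22 + 2·1 = 473
Lowest: C at 217.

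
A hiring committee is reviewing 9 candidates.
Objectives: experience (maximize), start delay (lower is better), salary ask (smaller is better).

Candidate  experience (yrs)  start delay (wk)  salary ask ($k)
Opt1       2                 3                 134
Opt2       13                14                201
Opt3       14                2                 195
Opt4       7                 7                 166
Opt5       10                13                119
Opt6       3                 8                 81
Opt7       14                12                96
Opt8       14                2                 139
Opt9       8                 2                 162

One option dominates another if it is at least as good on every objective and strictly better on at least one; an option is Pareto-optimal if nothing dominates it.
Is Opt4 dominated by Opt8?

Opt8 vs Opt4: experience 14≥7, start delay 2≤7, salary ask 139≤166 — Opt8 is at least as good on every objective with at least one strict improvement.

Yes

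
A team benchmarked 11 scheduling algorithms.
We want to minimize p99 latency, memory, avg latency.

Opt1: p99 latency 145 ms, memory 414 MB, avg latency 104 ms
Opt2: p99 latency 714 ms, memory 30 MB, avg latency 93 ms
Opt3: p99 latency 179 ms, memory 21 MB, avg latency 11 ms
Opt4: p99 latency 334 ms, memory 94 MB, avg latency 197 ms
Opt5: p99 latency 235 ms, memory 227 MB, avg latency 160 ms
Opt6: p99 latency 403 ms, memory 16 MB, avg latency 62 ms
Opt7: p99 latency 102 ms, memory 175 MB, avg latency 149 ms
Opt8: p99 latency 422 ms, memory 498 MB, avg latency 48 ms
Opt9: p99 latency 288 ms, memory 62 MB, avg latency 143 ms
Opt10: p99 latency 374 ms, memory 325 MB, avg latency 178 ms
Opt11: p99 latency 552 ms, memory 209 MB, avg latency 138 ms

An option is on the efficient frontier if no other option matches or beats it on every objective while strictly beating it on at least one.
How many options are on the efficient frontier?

Opt1: not dominated.
Opt2: dominated by Opt3 (p99 latency 179≤714, memory 21≤30, avg latency 11≤93).
Opt3: not dominated (best avg latency).
Opt4: dominated by Opt3 (p99 latency 179≤334, memory 21≤94, avg latency 11≤197).
Opt5: dominated by Opt3 (p99 latency 179≤235, memory 21≤227, avg latency 11≤160).
Opt6: not dominated (best memory).
Opt7: not dominated (best p99 latency).
Opt8: dominated by Opt3 (p99 latency 179≤422, memory 21≤498, avg latency 11≤48).
Opt9: dominated by Opt3 (p99 latency 179≤288, memory 21≤62, avg latency 11≤143).
Opt10: dominated by Opt3 (p99 latency 179≤374, memory 21≤325, avg latency 11≤178).
Opt11: dominated by Opt3 (p99 latency 179≤552, memory 21≤209, avg latency 11≤138).
Pareto-optimal: Opt1, Opt3, Opt6, Opt7 → 4.

4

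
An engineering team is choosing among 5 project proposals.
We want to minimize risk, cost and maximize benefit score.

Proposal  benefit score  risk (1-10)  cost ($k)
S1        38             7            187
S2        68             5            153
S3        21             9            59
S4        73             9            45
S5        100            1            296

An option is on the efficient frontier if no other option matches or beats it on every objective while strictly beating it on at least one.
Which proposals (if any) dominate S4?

none

S1: worse on benefit score (38 vs 73).
S2: worse on benefit score (68 vs 73).
S3: worse on benefit score (21 vs 73).
S5: worse on cost (296 vs 45).
No option dominates S4.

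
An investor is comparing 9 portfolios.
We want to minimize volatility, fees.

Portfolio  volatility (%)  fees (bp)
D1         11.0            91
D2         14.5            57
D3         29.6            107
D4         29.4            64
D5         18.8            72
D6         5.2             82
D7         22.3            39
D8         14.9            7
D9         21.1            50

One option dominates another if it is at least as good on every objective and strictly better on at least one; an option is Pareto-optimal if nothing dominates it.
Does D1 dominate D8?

No

D1 vs D8: D1 is worse on fees (91 vs 7), so it does not dominate D8.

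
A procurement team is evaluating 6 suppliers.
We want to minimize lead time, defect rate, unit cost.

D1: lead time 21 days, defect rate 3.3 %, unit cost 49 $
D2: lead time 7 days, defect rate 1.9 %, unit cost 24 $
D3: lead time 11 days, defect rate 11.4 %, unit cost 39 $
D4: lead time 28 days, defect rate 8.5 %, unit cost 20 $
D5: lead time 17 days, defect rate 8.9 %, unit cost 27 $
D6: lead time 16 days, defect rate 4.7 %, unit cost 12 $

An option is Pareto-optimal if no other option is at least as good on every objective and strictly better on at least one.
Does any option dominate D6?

D1: worse on lead time (21 vs 16).
D2: worse on unit cost (24 vs 12).
D3: worse on defect rate (11.4 vs 4.7).
D4: worse on lead time (28 vs 16).
D5: worse on lead time (17 vs 16).
No option is at least as good as D6 on every objective and strictly better on one.

No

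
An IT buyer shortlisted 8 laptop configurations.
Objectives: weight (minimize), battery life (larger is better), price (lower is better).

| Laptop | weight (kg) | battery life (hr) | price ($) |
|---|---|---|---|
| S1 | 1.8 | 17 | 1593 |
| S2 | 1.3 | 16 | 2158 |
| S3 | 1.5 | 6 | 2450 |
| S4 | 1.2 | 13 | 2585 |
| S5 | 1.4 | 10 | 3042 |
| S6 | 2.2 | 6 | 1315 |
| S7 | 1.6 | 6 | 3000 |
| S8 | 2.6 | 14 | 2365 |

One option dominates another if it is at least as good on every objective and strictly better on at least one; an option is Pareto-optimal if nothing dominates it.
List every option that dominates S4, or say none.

none

S1: worse on weight (1.8 vs 1.2).
S2: worse on weight (1.3 vs 1.2).
S3: worse on weight (1.5 vs 1.2).
S5: worse on weight (1.4 vs 1.2).
S6: worse on weight (2.2 vs 1.2).
S7: worse on weight (1.6 vs 1.2).
S8: worse on weight (2.6 vs 1.2).
No option dominates S4.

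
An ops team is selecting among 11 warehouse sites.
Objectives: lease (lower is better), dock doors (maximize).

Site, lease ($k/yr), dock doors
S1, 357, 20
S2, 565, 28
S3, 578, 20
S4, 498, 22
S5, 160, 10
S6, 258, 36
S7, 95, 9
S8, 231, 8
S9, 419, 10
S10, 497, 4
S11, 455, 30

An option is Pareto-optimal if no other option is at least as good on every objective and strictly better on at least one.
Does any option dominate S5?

No

S1: worse on lease (357 vs 160).
S2: worse on lease (565 vs 160).
S3: worse on lease (578 vs 160).
S4: worse on lease (498 vs 160).
S6: worse on lease (258 vs 160).
S7: worse on dock doors (9 vs 10).
S8: worse on lease (231 vs 160).
S9: worse on lease (419 vs 160).
S10: worse on lease (497 vs 160).
S11: worse on lease (455 vs 160).
No option is at least as good as S5 on every objective and strictly better on one.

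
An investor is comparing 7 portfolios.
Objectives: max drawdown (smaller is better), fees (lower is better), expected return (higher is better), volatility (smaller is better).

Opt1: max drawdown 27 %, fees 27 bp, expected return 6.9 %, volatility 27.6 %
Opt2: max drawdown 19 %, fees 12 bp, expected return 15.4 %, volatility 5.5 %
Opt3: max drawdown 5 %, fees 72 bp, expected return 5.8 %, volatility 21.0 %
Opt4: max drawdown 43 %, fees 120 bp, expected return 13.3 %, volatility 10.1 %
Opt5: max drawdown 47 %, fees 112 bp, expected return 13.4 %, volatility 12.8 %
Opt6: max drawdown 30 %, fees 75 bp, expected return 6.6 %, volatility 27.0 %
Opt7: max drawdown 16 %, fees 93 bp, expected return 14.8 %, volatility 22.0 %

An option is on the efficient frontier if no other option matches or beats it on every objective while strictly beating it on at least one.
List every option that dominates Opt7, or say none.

none

Opt1: worse on max drawdown (27 vs 16).
Opt2: worse on max drawdown (19 vs 16).
Opt3: worse on expected return (5.8 vs 14.8).
Opt4: worse on max drawdown (43 vs 16).
Opt5: worse on max drawdown (47 vs 16).
Opt6: worse on max drawdown (30 vs 16).
No option dominates Opt7.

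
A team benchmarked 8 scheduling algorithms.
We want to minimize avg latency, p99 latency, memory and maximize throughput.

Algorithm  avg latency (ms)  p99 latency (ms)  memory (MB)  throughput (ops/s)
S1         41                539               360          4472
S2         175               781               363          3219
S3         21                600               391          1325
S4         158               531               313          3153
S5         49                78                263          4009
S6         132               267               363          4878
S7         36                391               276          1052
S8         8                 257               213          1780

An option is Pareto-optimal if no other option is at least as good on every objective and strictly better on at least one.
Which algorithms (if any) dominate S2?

S1, S5, S6

S1: avg latency 41≤175, p99 latency 539≤781, memory 360≤363, throughput 4472≥3219 — dominates S2.
S5: avg latency 49≤175, p99 latency 78≤781, memory 263≤363, throughput 4009≥3219 — dominates S2.
S6: avg latency 132≤175, p99 latency 267≤781, memory 363≤363, throughput 4878≥3219 — dominates S2.
Others (S3, S4, S7, S8) are each worse than S2 on at least one objective.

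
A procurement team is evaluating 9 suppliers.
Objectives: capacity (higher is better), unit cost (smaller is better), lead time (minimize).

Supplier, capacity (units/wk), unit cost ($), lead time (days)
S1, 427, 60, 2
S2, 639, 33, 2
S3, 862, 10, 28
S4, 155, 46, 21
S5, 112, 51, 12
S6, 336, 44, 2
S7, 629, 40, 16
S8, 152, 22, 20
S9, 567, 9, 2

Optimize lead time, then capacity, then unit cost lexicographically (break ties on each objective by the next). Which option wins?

S2

First minimize lead time: best is 2, kept {S1, S2, S6, S9}.
Then maximize capacity: best is 639, kept {S2}.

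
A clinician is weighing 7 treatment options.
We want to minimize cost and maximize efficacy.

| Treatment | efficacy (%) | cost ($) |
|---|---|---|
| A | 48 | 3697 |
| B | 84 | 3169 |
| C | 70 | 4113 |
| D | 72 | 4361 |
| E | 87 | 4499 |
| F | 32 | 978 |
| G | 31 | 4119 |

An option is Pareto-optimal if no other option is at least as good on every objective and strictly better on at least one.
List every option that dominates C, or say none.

B

B: efficacy 84≥70, cost 3169≤4113 — dominates C.
Others (A, D, E, F, G) are each worse than C on at least one objective.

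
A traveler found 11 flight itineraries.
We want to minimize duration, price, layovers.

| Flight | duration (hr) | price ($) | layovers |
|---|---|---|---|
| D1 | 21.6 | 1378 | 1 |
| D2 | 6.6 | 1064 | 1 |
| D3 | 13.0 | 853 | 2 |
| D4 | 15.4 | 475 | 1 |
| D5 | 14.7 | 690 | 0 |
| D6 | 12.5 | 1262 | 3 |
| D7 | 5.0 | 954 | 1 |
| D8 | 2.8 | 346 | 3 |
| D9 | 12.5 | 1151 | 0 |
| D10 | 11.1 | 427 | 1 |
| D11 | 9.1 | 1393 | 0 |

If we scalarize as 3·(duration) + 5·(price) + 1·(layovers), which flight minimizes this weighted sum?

D8

D1: 3·21.6 + 5·1378 + 1·1 = 6955.8
D2: 3·6.6 + 5·1064 + 1·1 = 5340.8
D3: 3·13.0 + 5·853 + 1·2 = 4306.0
D4: 3·15.4 + 5·475 + 1·1 = 2422.2
D5: 3·14.7 + 5·690 + 1·0 = 3494.1
D6: 3·12.5 + 5·1262 + 1·3 = 6350.5
D7: 3·5.0 + 5·954 + 1·1 = 4786.0
D8: 3·2.8 + 5·346 + 1·3 = 1741.4
D9: 3·12.5 + 5·1151 + 1·0 = 5792.5
D10: 3·11.1 + 5·427 + 1·1 = 2169.3
D11: 3·9.1 + 5·1393 + 1·0 = 6992.3
Lowest: D8 at 1741.4.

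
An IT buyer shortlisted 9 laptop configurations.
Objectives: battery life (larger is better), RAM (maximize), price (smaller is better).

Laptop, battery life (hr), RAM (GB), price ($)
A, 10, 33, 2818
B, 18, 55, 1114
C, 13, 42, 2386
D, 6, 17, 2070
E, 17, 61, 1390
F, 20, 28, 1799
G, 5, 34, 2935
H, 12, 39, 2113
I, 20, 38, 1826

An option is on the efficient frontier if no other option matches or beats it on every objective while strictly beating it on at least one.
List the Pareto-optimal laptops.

A: dominated by B (battery life 18≥10, RAM 55≥33, price 1114≤2818).
B: not dominated (best price).
C: dominated by B (battery life 18≥13, RAM 55≥42, price 1114≤2386).
D: dominated by B (battery life 18≥6, RAM 55≥17, price 1114≤2070).
E: not dominated (best RAM).
F: not dominated.
G: dominated by B (battery life 18≥5, RAM 55≥34, price 1114≤2935).
H: dominated by B (battery life 18≥12, RAM 55≥39, price 1114≤2113).
I: not dominated.

B, E, F, I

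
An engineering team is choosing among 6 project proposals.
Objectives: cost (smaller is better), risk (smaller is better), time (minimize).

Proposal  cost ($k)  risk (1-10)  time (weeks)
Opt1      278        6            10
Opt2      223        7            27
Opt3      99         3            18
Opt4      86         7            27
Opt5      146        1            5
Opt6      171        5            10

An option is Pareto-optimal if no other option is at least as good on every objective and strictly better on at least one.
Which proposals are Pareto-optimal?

Opt3, Opt4, Opt5

Opt1: dominated by Opt5 (cost 146≤278, risk 1≤6, time 5≤10).
Opt2: dominated by Opt3 (cost 99≤223, risk 3≤7, time 18≤27).
Opt3: not dominated.
Opt4: not dominated (best cost).
Opt5: not dominated (best risk).
Opt6: dominated by Opt5 (cost 146≤171, risk 1≤5, time 5≤10).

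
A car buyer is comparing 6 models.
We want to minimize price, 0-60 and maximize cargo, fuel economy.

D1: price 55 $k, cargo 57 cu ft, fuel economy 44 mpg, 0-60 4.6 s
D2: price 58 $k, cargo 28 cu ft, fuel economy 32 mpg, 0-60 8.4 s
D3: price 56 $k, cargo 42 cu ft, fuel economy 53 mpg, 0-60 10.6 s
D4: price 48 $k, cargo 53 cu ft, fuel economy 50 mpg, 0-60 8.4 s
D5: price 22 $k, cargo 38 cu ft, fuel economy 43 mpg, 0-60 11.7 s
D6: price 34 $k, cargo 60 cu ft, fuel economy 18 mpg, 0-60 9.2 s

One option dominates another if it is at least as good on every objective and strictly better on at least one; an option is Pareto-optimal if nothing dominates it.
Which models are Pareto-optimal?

D1: not dominated (best 0-60).
D2: dominated by D1 (price 55≤58, cargo 57≥28, fuel economy 44≥32, 0-60 4.6≤8.4).
D3: not dominated (best fuel economy).
D4: not dominated.
D5: not dominated (best price).
D6: not dominated (best cargo).

D1, D3, D4, D5, D6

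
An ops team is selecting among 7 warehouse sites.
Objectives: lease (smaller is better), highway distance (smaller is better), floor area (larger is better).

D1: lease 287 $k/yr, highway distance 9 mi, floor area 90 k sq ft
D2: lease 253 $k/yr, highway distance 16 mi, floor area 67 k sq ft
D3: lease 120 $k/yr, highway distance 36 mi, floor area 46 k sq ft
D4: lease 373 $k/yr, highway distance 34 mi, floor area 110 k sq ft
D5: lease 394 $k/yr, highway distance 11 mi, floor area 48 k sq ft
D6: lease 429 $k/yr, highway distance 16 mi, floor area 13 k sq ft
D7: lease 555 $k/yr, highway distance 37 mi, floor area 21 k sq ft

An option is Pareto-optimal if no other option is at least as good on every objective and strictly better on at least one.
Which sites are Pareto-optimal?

D1: not dominated (best highway distance).
D2: not dominated.
D3: not dominated (best lease).
D4: not dominated (best floor area).
D5: dominated by D1 (lease 287≤394, highway distance 9≤11, floor area 90≥48).
D6: dominated by D1 (lease 287≤429, highway distance 9≤16, floor area 90≥13).
D7: dominated by D1 (lease 287≤555, highway distance 9≤37, floor area 90≥21).

D1, D2, D3, D4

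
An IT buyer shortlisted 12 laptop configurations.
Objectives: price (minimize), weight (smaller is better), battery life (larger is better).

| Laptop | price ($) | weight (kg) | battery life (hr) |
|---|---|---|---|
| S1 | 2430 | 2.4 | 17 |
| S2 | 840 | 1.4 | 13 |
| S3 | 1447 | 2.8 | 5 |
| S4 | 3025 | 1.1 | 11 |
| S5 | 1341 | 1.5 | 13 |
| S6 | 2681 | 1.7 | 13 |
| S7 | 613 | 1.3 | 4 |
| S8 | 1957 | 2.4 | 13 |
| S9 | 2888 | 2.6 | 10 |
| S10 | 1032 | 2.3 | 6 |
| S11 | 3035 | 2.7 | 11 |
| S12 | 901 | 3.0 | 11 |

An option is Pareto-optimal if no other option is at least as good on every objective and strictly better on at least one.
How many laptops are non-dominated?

S1: not dominated (best battery life).
S2: not dominated.
S3: dominated by S2 (price 840≤1447, weight 1.4≤2.8, battery life 13≥5).
S4: not dominated (best weight).
S5: dominated by S2 (price 840≤1341, weight 1.4≤1.5, battery life 13≥13).
S6: dominated by S2 (price 840≤2681, weight 1.4≤1.7, battery life 13≥13).
S7: not dominated (best price).
S8: dominated by S2 (price 840≤1957, weight 1.4≤2.4, battery life 13≥13).
S9: dominated by S1 (price 2430≤2888, weight 2.4≤2.6, battery life 17≥10).
S10: dominated by S2 (price 840≤1032, weight 1.4≤2.3, battery life 13≥6).
S11: dominated by S1 (price 2430≤3035, weight 2.4≤2.7, battery life 17≥11).
S12: dominated by S2 (price 840≤901, weight 1.4≤3.0, battery life 13≥11).
Pareto-optimal: S1, S2, S4, S7 → 4.

4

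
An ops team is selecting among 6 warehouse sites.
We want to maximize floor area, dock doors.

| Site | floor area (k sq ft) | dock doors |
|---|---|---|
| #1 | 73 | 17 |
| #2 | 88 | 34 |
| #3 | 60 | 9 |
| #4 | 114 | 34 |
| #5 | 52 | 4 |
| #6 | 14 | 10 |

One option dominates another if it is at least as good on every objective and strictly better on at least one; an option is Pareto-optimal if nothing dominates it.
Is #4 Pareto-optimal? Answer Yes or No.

#1: worse on floor area (73 vs 114).
#2: worse on floor area (88 vs 114).
#3: worse on floor area (60 vs 114).
#5: worse on floor area (52 vs 114).
#6: worse on floor area (14 vs 114).
No option is at least as good as #4 on every objective and strictly better on one.

Yes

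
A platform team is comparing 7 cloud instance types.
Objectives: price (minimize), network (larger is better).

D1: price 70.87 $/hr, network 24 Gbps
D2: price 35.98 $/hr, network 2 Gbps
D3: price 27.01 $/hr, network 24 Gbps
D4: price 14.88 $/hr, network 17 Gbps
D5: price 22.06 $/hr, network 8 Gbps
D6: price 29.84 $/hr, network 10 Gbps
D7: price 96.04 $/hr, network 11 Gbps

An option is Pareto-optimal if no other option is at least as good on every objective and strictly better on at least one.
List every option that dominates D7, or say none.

D1: price 70.87≤96.04, network 24≥11 — dominates D7.
D3: price 27.01≤96.04, network 24≥11 — dominates D7.
D4: price 14.88≤96.04, network 17≥11 — dominates D7.
Others (D2, D5, D6) are each worse than D7 on at least one objective.

D1, D3, D4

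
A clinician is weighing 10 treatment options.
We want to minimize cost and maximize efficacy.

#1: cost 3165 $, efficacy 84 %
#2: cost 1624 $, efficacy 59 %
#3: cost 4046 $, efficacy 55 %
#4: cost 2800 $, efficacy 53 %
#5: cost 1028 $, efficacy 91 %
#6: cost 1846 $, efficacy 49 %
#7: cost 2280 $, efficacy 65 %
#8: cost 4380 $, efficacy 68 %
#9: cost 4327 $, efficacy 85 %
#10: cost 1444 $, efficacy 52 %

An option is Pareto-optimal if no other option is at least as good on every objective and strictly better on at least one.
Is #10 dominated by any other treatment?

Yes

#5 vs #10: cost 1028≤1444, efficacy 91≥52 — #5 is at least as good on every objective and strictly better on at least one, so #5 dominates #10.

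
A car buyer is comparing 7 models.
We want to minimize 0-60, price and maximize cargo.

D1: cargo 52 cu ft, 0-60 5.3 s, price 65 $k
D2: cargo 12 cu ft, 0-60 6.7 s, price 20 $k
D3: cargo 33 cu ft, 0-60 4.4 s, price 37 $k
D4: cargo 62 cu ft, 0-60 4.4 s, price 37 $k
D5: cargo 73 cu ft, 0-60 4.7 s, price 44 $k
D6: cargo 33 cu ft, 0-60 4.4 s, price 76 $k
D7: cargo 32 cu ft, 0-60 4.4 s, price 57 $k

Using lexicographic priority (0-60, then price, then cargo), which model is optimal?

D4

First minimize 0-60: best is 4.4, kept {D3, D4, D6, D7}.
Then minimize price: best is 37, kept {D3, D4}.
Then maximize cargo: best is 62, kept {D4}.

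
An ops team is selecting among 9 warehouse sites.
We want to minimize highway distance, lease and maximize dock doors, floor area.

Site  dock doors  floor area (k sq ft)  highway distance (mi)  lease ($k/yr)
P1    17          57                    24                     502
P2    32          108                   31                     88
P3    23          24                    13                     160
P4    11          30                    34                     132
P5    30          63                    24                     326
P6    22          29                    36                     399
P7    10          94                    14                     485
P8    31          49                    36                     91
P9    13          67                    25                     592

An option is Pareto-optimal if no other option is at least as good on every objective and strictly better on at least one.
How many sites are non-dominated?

5

P1: dominated by P5 (dock doors 30≥17, floor area 63≥57, highway distance 24≤24, lease 326≤502).
P2: not dominated (best dock doors).
P3: not dominated (best highway distance).
P4: dominated by P2 (dock doors 32≥11, floor area 108≥30, highway distance 31≤34, lease 88≤132).
P5: not dominated.
P6: dominated by P2 (dock doors 32≥22, floor area 108≥29, highway distance 31≤36, lease 88≤399).
P7: not dominated.
P8: dominated by P2 (dock doors 32≥31, floor area 108≥49, highway distance 31≤36, lease 88≤91).
P9: not dominated.
Pareto-optimal: P2, P3, P5, P7, P9 → 5.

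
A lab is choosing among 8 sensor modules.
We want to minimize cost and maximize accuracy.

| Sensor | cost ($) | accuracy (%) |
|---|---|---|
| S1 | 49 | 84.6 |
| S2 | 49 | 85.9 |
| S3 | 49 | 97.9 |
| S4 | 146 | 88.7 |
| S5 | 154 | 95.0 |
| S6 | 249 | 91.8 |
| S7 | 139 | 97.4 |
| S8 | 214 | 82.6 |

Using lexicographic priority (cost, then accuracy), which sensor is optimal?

S3

First minimize cost: best is 49, kept {S1, S2, S3}.
Then maximize accuracy: best is 97.9, kept {S3}.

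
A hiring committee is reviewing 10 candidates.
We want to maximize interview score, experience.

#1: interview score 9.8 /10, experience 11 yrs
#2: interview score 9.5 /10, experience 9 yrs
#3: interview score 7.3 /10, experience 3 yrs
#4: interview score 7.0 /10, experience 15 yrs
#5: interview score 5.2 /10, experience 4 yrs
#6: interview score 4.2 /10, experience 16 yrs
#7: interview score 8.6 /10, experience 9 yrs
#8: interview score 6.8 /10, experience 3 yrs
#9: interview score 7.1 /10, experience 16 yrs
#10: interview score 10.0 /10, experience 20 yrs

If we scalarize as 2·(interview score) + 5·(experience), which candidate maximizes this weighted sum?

#10

#1: 2·9.8 + 5·11 = 74.6
#2: 2·9.5 + 5·9 = 64.0
#3: 2·7.3 + 5·3 = 29.6
#4: 2·7.0 + 5·15 = 89.0
#5: 2·5.2 + 5·4 = 30.4
#6: 2·4.2 + 5·16 = 88.4
#7: 2·8.6 + 5·9 = 62.2
#8: 2·6.8 + 5·3 = 28.6
#9: 2·7.1 + 5·16 = 94.2
#10: 2·10.0 + 5·20 = 120.0
Highest: #10 at 120.0.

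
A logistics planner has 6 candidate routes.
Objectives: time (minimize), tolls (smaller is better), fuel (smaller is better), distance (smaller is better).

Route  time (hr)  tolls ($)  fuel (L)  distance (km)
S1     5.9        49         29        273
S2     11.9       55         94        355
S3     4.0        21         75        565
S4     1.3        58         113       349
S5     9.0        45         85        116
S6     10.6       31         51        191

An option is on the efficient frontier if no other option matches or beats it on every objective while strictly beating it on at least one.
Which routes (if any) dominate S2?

S1: time 5.9≤11.9, tolls 49≤55, fuel 29≤94, distance 273≤355 — dominates S2.
S5: time 9.0≤11.9, tolls 45≤55, fuel 85≤94, distance 116≤355 — dominates S2.
S6: time 10.6≤11.9, tolls 31≤55, fuel 51≤94, distance 191≤355 — dominates S2.
Others (S3, S4) are each worse than S2 on at least one objective.

S1, S5, S6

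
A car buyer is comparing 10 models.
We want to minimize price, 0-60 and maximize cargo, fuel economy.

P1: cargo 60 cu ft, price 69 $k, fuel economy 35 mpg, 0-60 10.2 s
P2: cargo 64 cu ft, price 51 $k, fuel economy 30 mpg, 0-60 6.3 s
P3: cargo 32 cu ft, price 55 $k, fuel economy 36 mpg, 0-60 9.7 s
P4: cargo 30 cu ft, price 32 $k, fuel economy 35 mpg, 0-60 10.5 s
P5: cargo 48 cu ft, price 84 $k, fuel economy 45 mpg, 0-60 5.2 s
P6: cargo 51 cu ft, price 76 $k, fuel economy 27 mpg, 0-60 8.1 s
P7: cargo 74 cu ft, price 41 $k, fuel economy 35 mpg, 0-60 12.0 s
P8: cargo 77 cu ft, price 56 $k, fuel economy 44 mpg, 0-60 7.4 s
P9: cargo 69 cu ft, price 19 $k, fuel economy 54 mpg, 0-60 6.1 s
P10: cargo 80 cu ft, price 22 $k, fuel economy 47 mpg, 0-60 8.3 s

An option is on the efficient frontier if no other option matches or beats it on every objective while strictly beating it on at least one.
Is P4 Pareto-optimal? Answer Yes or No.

No

P9 vs P4: cargo 69≥30, price 19≤32, fuel economy 54≥35, 0-60 6.1≤10.5 — P9 is at least as good on every objective and strictly better on at least one, so P9 dominates P4.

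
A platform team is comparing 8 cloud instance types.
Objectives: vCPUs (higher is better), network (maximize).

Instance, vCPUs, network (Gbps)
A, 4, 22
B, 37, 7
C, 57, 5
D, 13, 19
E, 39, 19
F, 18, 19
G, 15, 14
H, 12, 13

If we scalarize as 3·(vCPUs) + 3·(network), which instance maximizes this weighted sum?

A: 3·4 + 3·22 = 78
B: 3·37 + 3·7 = 132
C: 3·57 + 3·5 = 186
D: 3·13 + 3·19 = 96
E: 3·39 + 3·19 = 174
F: 3·18 + 3·19 = 111
G: 3·15 + 3·14 = 87
H: 3·12 + 3·13 = 75
Highest: C at 186.

C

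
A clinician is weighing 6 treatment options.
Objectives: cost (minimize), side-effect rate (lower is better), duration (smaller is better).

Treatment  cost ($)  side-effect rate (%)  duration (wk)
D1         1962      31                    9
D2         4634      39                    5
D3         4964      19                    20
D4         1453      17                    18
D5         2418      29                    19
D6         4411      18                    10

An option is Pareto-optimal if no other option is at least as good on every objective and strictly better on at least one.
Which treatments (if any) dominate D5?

D4: cost 1453≤2418, side-effect rate 17≤29, duration 18≤19 — dominates D5.
Others (D1, D2, D3, D6) are each worse than D5 on at least one objective.

D4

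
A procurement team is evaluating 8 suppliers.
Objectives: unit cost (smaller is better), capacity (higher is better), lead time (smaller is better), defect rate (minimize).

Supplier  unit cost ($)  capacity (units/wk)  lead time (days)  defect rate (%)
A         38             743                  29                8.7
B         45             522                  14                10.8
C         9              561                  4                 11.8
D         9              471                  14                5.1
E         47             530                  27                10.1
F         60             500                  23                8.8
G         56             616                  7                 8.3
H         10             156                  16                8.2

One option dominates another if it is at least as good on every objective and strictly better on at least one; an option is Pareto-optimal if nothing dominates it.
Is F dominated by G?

Yes

G vs F: unit cost 56≤60, capacity 616≥500, lead time 7≤23, defect rate 8.3≤8.8 — G is at least as good on every objective with at least one strict improvement.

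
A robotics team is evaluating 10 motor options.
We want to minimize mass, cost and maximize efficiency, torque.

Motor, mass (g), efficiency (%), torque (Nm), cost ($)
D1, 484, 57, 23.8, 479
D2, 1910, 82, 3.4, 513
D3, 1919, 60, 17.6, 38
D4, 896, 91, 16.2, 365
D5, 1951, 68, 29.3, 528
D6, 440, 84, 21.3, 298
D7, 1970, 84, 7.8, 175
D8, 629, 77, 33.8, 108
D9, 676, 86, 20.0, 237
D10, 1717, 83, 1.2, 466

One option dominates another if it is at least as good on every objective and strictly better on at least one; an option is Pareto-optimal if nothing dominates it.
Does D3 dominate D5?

No

D3 vs D5: D3 is worse on efficiency (60 vs 68), so it does not dominate D5.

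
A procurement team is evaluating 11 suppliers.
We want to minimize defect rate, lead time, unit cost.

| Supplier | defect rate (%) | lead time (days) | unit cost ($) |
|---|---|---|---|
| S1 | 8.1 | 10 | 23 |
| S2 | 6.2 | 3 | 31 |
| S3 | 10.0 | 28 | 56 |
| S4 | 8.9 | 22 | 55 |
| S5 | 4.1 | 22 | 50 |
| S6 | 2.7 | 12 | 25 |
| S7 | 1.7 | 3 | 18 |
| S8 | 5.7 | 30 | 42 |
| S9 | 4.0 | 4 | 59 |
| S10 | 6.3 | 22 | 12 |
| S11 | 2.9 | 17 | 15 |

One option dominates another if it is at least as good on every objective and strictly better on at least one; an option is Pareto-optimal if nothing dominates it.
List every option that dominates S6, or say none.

S7

S7: defect rate 1.7≤2.7, lead time 3≤12, unit cost 18≤25 — dominates S6.
Others (S1, S2, S3, S4, S5, S8, S9, S10, S11) are each worse than S6 on at least one objective.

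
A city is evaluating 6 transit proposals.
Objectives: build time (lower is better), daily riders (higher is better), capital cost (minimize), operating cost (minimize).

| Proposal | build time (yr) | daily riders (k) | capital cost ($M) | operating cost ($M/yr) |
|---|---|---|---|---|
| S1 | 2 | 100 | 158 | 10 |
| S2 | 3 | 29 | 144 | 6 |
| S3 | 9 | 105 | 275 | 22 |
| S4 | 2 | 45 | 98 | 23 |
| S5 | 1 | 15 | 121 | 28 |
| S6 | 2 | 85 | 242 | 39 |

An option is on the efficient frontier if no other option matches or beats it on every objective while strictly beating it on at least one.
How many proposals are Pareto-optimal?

S1: not dominated.
S2: not dominated (best operating cost).
S3: not dominated (best daily riders).
S4: not dominated (best capital cost).
S5: not dominated (best build time).
S6: dominated by S1 (build time 2≤2, daily riders 100≥85, capital cost 158≤242, operating cost 10≤39).
Pareto-optimal: S1, S2, S3, S4, S5 → 5.

5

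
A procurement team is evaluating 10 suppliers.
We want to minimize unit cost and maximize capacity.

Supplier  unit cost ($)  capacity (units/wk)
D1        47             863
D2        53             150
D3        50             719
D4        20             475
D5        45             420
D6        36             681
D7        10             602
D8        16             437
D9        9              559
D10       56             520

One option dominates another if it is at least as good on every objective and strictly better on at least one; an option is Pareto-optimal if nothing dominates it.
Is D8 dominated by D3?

D3 vs D8: D3 is worse on unit cost (50 vs 16), so it does not dominate D8.

No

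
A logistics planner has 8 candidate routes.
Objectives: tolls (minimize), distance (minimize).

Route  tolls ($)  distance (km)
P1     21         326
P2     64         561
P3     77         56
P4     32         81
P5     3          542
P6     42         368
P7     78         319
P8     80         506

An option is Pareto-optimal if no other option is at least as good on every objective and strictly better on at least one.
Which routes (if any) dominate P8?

P1, P3, P4, P6, P7

P1: tolls 21≤80, distance 326≤506 — dominates P8.
P3: tolls 77≤80, distance 56≤506 — dominates P8.
P4: tolls 32≤80, distance 81≤506 — dominates P8.
P6: tolls 42≤80, distance 368≤506 — dominates P8.
P7: tolls 78≤80, distance 319≤506 — dominates P8.
Others (P2, P5) are each worse than P8 on at least one objective.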